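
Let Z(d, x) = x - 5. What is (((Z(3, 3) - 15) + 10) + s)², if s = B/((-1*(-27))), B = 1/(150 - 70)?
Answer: 228584161/4665600 ≈ 48.994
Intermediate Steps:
Z(d, x) = -5 + x
B = 1/80 ≈ 0.012500
s = 1/2160 (s = 1/(80*((-1*(-27)))) = (1/80)/27 = (1/80)*(1/27) = 1/2160 ≈ 0.00046296)
(((Z(3, 3) - 15) + 10) + s)² = ((((-5 + 3) - 15) + 10) + 1/2160)² = (((-2 - 15) + 10) + 1/2160)² = ((-17 + 10) + 1/2160)² = (-7 + 1/2160)² = (-15119/2160)² = 228584161/4665600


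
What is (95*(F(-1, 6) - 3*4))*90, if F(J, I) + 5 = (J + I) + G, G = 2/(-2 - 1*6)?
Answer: -209475/2 ≈ -1.0474e+5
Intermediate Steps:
G = -¼ (G = 2/(-2 - 6) = 2/(-8) = 2*(-⅛) = -¼ ≈ -0.25000)
F(J, I) = -21/4 + I + J (F(J, I) = -5 + ((J + I) - ¼) = -5 + ((I + J) - ¼) = -5 + (-¼ + I + J) = -21/4 + I + J)
(95*(F(-1, 6) - 3*4))*90 = (95*((-21/4 + 6 - 1) - 3*4))*90 = (95*(-¼ - 12))*90 = (95*(-49/4))*90 = -4655/4*90 = -209475/2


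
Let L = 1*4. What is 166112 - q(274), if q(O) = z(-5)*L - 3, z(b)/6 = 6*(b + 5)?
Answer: 166115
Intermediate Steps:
z(b) = 180 + 36*b (z(b) = 6*(6*(b + 5)) = 6*(6*(5 + b)) = 6*(30 + 6*b) = 180 + 36*b)
L = 4
q(O) = -3 (q(O) = (180 + 36*(-5))*4 - 3 = (180 - 180)*4 - 3 = 0*4 - 3 = 0 - 3 = -3)
166112 - q(274) = 166112 - 1*(-3) = 166112 + 3 = 166115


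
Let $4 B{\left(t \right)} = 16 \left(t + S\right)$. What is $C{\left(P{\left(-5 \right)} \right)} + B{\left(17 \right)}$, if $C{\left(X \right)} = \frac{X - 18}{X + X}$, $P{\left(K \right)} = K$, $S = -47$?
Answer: $- \frac{1177}{10} \approx -117.7$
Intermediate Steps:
$B{\left(t \right)} = -188 + 4 t$ ($B{\left(t \right)} = \frac{16 \left(t - 47\right)}{4} = \frac{16 \left(-47 + t\right)}{4} = \frac{-752 + 16 t}{4} = -188 + 4 t$)
$C{\left(X \right)} = \frac{-18 + X}{2 X}$
$C{\left(P{\left(-5 \right)} \right)} + B{\left(17 \right)} = \frac{-18 - 5}{2 \left(-5\right)} + \left(-188 + 4 \cdot 17\right) = \frac{1}{2} \left(- \frac{1}{5}\right) \left(-23\right) + \left(-188 + 68\right) = \frac{23}{10} - 120 = - \frac{1177}{10}$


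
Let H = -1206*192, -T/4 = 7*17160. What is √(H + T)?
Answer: 4*I*√44502 ≈ 843.82*I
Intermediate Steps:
T = -480480 (T = -28*17160 = -4*120120 = -480480)
H = -231552
√(H + T) = √(-231552 - 480480) = √(-712032) = 4*I*√44502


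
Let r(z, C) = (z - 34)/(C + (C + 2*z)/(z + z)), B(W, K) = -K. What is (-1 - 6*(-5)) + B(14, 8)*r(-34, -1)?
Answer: 37021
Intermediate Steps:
r(z, C) = (-34 + z)/(C + (C + 2*z)/(2*z)) (r(z, C) = (-34 + z)/(C + (C + 2*z)/((2*z))) = (-34 + z)/(C + (C + 2*z)*(1/(2*z))) = (-34 + z)/(C + (C + 2*z)/(2*z)))
(-1 - 6*(-5)) + B(14, 8)*r(-34, -1) = (-1 - 6*(-5)) + (-1*8)*(2*(-34)*(-34 - 34)/(-1 + 2*(-34) + 2*(-1)*(-34))) = (-1 + 30) - 16*(-34)*(-68)/(-1 - 68 + 68) = 29 - 16*(-34)*(-68)/(-1) = 29 - 16*(-34)*(-1)*(-68) = 29 - 8*(-4624) = 29 + 36992 = 37021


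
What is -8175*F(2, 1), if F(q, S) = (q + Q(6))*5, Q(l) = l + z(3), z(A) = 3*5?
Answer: -940125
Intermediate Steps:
z(A) = 15
Q(l) = 15 + l (Q(l) = l + 15 = 15 + l)
F(q, S) = 105 + 5*q (F(q, S) = (q + (15 + 6))*5 = (q + 21)*5 = (21 + q)*5 = 105 + 5*q)
-8175*F(2, 1) = -8175*(105 + 5*2) = -8175*(105 + 10) = -8175*115 = -940125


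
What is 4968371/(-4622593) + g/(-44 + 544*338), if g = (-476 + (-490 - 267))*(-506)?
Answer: 328450137221/141627004334 ≈ 2.3191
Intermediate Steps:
g = 623898 (g = (-476 - 757)*(-506) = -1233*(-506) = 623898)
4968371/(-4622593) + g/(-44 + 544*338) = 4968371/(-4622593) + 623898/(-44 + 544*338) = 4968371*(-1/4622593) + 623898/(-44 + 183872) = -4968371/4622593 + 623898/183828 = -4968371/4622593 + 623898*(1/183828) = -4968371/4622593 + 103983/30638 = 328450137221/141627004334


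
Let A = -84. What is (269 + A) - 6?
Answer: 179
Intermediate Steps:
(269 + A) - 6 = (269 - 84) - 6 = 185 - 6 = 179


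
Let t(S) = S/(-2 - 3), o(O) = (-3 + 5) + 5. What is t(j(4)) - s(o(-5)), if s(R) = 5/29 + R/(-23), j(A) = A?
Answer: -2228/3335 ≈ -0.66807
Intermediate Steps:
o(O) = 7 (o(O) = 2 + 5 = 7)
s(R) = 5/29 - R/23 (s(R) = 5*(1/29) + R*(-1/23) = 5/29 - R/23)
t(S) = -S/5 (t(S) = S/(-5) = S*(-1/5) = -S/5)
t(j(4)) - s(o(-5)) = -1/5*4 - (5/29 - 1/23*7) = -4/5 - (5/29 - 7/23) = -4/5 - 1*(-88/667) = -4/5 + 88/667 = -2228/3335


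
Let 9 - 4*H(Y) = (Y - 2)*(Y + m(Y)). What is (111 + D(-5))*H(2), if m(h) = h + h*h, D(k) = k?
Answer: 477/2 ≈ 238.50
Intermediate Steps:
m(h) = h + h²
H(Y) = 9/4 - (-2 + Y)*(Y + Y*(1 + Y))/4 (H(Y) = 9/4 - (Y - 2)*(Y + Y*(1 + Y))/4 = 9/4 - (-2 + Y)*(Y + Y*(1 + Y))/4)
(111 + D(-5))*H(2) = (111 - 5)*(9/4 + 2 - ¼*2³) = 106*(9/4 + 2 - ¼*8) = 106*(9/4 + 2 - 2) = 106*(9/4) = 477/2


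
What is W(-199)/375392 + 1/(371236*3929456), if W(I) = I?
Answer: -9071635925631/17112661094463296 ≈ -0.00053011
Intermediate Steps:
W(-199)/375392 + 1/(371236*3929456) = -199/375392 + 1/(371236*3929456) = -199*1/375392 + (1/371236)*(1/3929456) = -199/375392 + 1/1458755527616 = -9071635925631/17112661094463296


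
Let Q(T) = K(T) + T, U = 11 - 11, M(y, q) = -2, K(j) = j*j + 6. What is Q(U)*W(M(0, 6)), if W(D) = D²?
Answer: 24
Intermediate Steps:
K(j) = 6 + j² (K(j) = j² + 6 = 6 + j²)
U = 0
Q(T) = 6 + T + T² (Q(T) = (6 + T²) + T = 6 + T + T²)
Q(U)*W(M(0, 6)) = (6 + 0 + 0²)*(-2)² = (6 + 0 + 0)*4 = 6*4 = 24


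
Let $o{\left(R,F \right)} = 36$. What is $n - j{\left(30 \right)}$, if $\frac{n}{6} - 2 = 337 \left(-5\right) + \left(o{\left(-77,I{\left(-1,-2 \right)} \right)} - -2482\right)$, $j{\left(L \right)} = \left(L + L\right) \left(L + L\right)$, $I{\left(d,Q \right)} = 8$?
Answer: $1410$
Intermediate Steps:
$j{\left(L \right)} = 4 L^{2}$ ($j{\left(L \right)} = 2 L 2 L = 4 L^{2}$)
$n = 5010$ ($n = 12 + 6 \left(337 \left(-5\right) + \left(36 - -2482\right)\right) = 12 + 6 \left(-1685 + \left(36 + 2482\right)\right) = 12 + 6 \left(-1685 + 2518\right) = 12 + 6 \cdot 833 = 12 + 4998 = 5010$)
$n - j{\left(30 \right)} = 5010 - 4 \cdot 30^{2} = 5010 - 4 \cdot 900 = 5010 - 3600 = 1410$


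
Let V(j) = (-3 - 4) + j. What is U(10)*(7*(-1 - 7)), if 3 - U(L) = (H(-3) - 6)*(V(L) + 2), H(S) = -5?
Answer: -3248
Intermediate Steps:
V(j) = -7 + j
U(L) = -52 + 11*L (U(L) = 3 - (-5 - 6)*((-7 + L) + 2) = 3 - (-11)*(-5 + L) = 3 - (55 - 11*L) = 3 + (-55 + 11*L) = -52 + 11*L)
U(10)*(7*(-1 - 7)) = (-52 + 11*10)*(7*(-1 - 7)) = (-52 + 110)*(7*(-8)) = 58*(-56) = -3248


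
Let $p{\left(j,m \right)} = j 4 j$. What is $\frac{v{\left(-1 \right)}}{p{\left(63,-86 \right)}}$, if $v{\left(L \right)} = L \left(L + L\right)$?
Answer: $\frac{1}{7938} \approx 0.00012598$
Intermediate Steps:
$p{\left(j,m \right)} = 4 j^{2}$ ($p{\left(j,m \right)} = 4 j j = 4 j^{2}$)
$v{\left(L \right)} = 2 L^{2}$ ($v{\left(L \right)} = L 2 L = 2 L^{2}$)
$\frac{v{\left(-1 \right)}}{p{\left(63,-86 \right)}} = \frac{2 \left(-1\right)^{2}}{4 \cdot 63^{2}} = \frac{2 \cdot 1}{4 \cdot 3969} = \frac{2}{15876} = 2 \cdot \frac{1}{15876} = \frac{1}{7938}$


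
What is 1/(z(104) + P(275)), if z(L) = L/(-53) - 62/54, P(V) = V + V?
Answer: 1431/782599 ≈ 0.0018285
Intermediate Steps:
P(V) = 2*V
z(L) = -31/27 - L/53 (z(L) = L*(-1/53) - 62*1/54 = -L/53 - 31/27 = -31/27 - L/53)
1/(z(104) + P(275)) = 1/((-31/27 - 1/53*104) + 2*275) = 1/((-31/27 - 104/53) + 550) = 1/(-4451/1431 + 550) = 1/(782599/1431) = 1431/782599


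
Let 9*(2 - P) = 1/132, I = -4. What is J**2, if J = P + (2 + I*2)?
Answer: 22591009/1411344 ≈ 16.007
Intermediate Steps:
P = 2375/1188 (P = 2 - 1/9/132 = 2 - 1/9*1/132 = 2 - 1/1188 = 2375/1188 ≈ 1.9992)
J = -4753/1188 (J = 2375/1188 + (2 - 4*2) = 2375/1188 + (2 - 8) = 2375/1188 - 6 = -4753/1188 ≈ -4.0008)
J**2 = (-4753/1188)**2 = 22591009/1411344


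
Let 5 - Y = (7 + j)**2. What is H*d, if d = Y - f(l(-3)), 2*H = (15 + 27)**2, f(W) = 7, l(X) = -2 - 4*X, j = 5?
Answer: -128772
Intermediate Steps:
Y = -139 (Y = 5 - (7 + 5)**2 = 5 - 1*12**2 = 5 - 1*144 = 5 - 144 = -139)
H = 882 (H = (15 + 27)**2/2 = (1/2)*42**2 = (1/2)*1764 = 882)
d = -146 (d = -139 - 1*7 = -139 - 7 = -146)
H*d = 882*(-146) = -128772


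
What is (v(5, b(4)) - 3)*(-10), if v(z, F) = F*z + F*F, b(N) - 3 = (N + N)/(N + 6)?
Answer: -1522/5 ≈ -304.40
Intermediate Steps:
b(N) = 3 + 2*N/(6 + N) (b(N) = 3 + (N + N)/(N + 6) = 3 + (2*N)/(6 + N) = 3 + 2*N/(6 + N))
v(z, F) = F**2 + F*z (v(z, F) = F*z + F**2 = F**2 + F*z)
(v(5, b(4)) - 3)*(-10) = (((18 + 5*4)/(6 + 4))*((18 + 5*4)/(6 + 4) + 5) - 3)*(-10) = (((18 + 20)/10)*((18 + 20)/10 + 5) - 3)*(-10) = (((1/10)*38)*((1/10)*38 + 5) - 3)*(-10) = (19*(19/5 + 5)/5 - 3)*(-10) = ((19/5)*(44/5) - 3)*(-10) = (836/25 - 3)*(-10) = (761/25)*(-10) = -1522/5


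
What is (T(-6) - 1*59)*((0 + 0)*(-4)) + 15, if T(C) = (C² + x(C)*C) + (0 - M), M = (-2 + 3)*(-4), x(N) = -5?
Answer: 15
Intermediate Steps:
M = -4 (M = 1*(-4) = -4)
T(C) = 4 + C² - 5*C (T(C) = (C² - 5*C) + (0 - 1*(-4)) = (C² - 5*C) + (0 + 4) = (C² - 5*C) + 4 = 4 + C² - 5*C)
(T(-6) - 1*59)*((0 + 0)*(-4)) + 15 = ((4 + (-6)² - 5*(-6)) - 1*59)*((0 + 0)*(-4)) + 15 = ((4 + 36 + 30) - 59)*(0*(-4)) + 15 = (70 - 59)*0 + 15 = 11*0 + 15 = 0 + 15 = 15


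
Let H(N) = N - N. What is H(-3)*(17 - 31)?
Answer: 0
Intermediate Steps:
H(N) = 0
H(-3)*(17 - 31) = 0*(17 - 31) = 0*(-14) = 0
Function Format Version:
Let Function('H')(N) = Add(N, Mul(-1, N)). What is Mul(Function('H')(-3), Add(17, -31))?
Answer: 0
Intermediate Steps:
Function('H')(N) = 0
Mul(Function('H')(-3), Add(17, -31)) = Mul(0, Add(17, -31)) = Mul(0, -14) = 0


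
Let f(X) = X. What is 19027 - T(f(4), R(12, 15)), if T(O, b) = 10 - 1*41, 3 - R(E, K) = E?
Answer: 19058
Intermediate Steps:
R(E, K) = 3 - E
T(O, b) = -31 (T(O, b) = 10 - 41 = -31)
19027 - T(f(4), R(12, 15)) = 19027 - 1*(-31) = 19027 + 31 = 19058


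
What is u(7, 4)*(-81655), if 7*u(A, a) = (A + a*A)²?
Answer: -14289625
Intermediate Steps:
u(A, a) = (A + A*a)²/7 (u(A, a) = (A + a*A)²/7 = (A + A*a)²/7)
u(7, 4)*(-81655) = ((⅐)*7²*(1 + 4)²)*(-81655) = ((⅐)*49*5²)*(-81655) = ((⅐)*49*25)*(-81655) = 175*(-81655) = -14289625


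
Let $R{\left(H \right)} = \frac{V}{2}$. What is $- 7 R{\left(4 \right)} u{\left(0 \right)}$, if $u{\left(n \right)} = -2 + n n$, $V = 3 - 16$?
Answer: $-91$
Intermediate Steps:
$V = -13$ ($V = 3 - 16 = -13$)
$u{\left(n \right)} = -2 + n^{2}$
$R{\left(H \right)} = - \frac{13}{2}$
$- 7 R{\left(4 \right)} u{\left(0 \right)} = \left(-7\right) \left(- \frac{13}{2}\right) \left(-2 + 0^{2}\right) = \frac{91 \left(-2 + 0\right)}{2} = \frac{91}{2} \left(-2\right) = -91$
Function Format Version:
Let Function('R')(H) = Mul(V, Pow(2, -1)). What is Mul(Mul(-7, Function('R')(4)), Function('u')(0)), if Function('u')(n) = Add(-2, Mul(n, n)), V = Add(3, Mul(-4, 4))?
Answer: -91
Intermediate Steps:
V = -13 (V = Add(3, -16) = -13)
Function('u')(n) = Add(-2, Pow(n, 2))
Function('R')(H) = Rational(-13, 2) (Function('R')(H) = Mul(-13, Pow(2, -1)) = Mul(-13, Rational(1, 2)) = Rational(-13, 2))
Mul(Mul(-7, Function('R')(4)), Function('u')(0)) = Mul(Mul(-7, Rational(-13, 2)), Add(-2, Pow(0, 2))) = Mul(Rational(91, 2), Add(-2, 0)) = Mul(Rational(91, 2), -2) = -91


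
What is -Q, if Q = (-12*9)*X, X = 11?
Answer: 1188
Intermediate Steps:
Q = -1188 (Q = -12*9*11 = -108*11 = -1188)
-Q = -1*(-1188) = 1188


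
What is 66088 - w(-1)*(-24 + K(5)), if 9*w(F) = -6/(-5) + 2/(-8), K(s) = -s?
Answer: 11896391/180 ≈ 66091.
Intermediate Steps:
w(F) = 19/180 (w(F) = (-6/(-5) + 2/(-8))/9 = (-6*(-1/5) + 2*(-1/8))/9 = (6/5 - 1/4)/9 = (1/9)*(19/20) = 19/180)
66088 - w(-1)*(-24 + K(5)) = 66088 - 19*(-24 - 1*5)/180 = 66088 - 19*(-24 - 5)/180 = 66088 - 19*(-29)/180 = 66088 - 1*(-551/180) = 66088 + 551/180 = 11896391/180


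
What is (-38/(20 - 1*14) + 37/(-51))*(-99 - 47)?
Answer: 17520/17 ≈ 1030.6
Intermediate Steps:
(-38/(20 - 1*14) + 37/(-51))*(-99 - 47) = (-38/(20 - 14) + 37*(-1/51))*(-146) = (-38/6 - 37/51)*(-146) = (-38*⅙ - 37/51)*(-146) = (-19/3 - 37/51)*(-146) = -120/17*(-146) = 17520/17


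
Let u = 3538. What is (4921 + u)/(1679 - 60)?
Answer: 8459/1619 ≈ 5.2248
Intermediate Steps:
(4921 + u)/(1679 - 60) = (4921 + 3538)/(1679 - 60) = 8459/1619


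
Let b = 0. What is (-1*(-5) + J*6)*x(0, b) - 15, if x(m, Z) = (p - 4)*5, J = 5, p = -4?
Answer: -1415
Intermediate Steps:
x(m, Z) = -40 (x(m, Z) = (-4 - 4)*5 = -8*5 = -40)
(-1*(-5) + J*6)*x(0, b) - 15 = (-1*(-5) + 5*6)*(-40) - 15 = (5 + 30)*(-40) - 15 = 35*(-40) - 15 = -1400 - 15 = -1415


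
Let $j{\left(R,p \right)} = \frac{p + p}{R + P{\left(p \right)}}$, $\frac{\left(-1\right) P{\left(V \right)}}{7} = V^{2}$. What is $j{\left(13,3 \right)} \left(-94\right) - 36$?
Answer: $- \frac{618}{25} \approx -24.72$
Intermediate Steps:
$P{\left(V \right)} = - 7 V^{2}$
$j{\left(R,p \right)} = \frac{2 p}{R - 7 p^{2}}$ ($j{\left(R,p \right)} = \frac{p + p}{R - 7 p^{2}} = \frac{2 p}{R - 7 p^{2}}$)
$j{\left(13,3 \right)} \left(-94\right) - 36 = 2 \cdot 3 \frac{1}{13 - 7 \cdot 3^{2}} \left(-94\right) - 36 = 2 \cdot 3 \frac{1}{13 - 63} \left(-94\right) - 36 = 2 \cdot 3 \frac{1}{-50} \left(-94\right) - 36 = 2 \cdot 3 \left(- \frac{1}{50}\right) \left(-94\right) - 36 = \left(- \frac{3}{25}\right) \left(-94\right) - 36 = \frac{282}{25} - 36 = - \frac{618}{25}$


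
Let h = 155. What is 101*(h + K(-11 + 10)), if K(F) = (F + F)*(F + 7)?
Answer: 14443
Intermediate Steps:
K(F) = 2*F*(7 + F) (K(F) = (2*F)*(7 + F) = 2*F*(7 + F))
101*(h + K(-11 + 10)) = 101*(155 + 2*(-11 + 10)*(7 + (-11 + 10))) = 101*(155 + 2*(-1)*(7 - 1)) = 101*(155 + 2*(-1)*6) = 101*(155 - 12) = 101*143 = 14443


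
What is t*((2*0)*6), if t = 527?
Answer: 0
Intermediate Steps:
t*((2*0)*6) = 527*((2*0)*6) = 527*(0*6) = 527*0 = 0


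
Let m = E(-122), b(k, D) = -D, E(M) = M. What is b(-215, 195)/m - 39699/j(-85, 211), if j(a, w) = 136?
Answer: -2408379/8296 ≈ -290.31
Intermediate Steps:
m = -122
b(-215, 195)/m - 39699/j(-85, 211) = -1*195/(-122) - 39699/136 = -195*(-1/122) - 39699*1/136 = 195/122 - 39699/136 = -2408379/8296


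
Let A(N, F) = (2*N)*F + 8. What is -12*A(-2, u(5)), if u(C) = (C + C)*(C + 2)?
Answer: 3264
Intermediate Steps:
u(C) = 2*C*(2 + C) (u(C) = (2*C)*(2 + C) = 2*C*(2 + C))
A(N, F) = 8 + 2*F*N (A(N, F) = 2*F*N + 8 = 8 + 2*F*N)
-12*A(-2, u(5)) = -12*(8 + 2*(2*5*(2 + 5))*(-2)) = -12*(8 + 2*(2*5*7)*(-2)) = -12*(8 + 2*70*(-2)) = -12*(8 - 280) = -12*(-272) = 3264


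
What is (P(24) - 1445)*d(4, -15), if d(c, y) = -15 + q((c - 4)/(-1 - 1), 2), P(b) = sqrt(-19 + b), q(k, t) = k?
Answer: 21675 - 15*sqrt(5) ≈ 21641.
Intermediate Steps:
d(c, y) = -13 - c/2 (d(c, y) = -15 + (c - 4)/(-1 - 1) = -15 + (-4 + c)/(-2) = -15 + (-4 + c)*(-1/2) = -15 + (2 - c/2) = -13 - c/2)
(P(24) - 1445)*d(4, -15) = (sqrt(-19 + 24) - 1445)*(-13 - 1/2*4) = (sqrt(5) - 1445)*(-13 - 2) = (-1445 + sqrt(5))*(-15) = 21675 - 15*sqrt(5)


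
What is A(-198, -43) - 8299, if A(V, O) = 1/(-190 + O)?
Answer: -1933668/233 ≈ -8299.0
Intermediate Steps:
A(-198, -43) - 8299 = 1/(-190 - 43) - 8299 = 1/(-233) - 8299 = -1/233 - 8299 = -1933668/233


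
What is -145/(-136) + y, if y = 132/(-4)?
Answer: -4343/136 ≈ -31.934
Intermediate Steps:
y = -33 (y = 132*(-¼) = -33)
-145/(-136) + y = -145/(-136) - 33 = -145*(-1/136) - 33 = 145/136 - 33 = -4343/136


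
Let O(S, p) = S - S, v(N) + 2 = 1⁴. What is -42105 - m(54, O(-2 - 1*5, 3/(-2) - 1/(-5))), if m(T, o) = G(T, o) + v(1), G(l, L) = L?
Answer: -42104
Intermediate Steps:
v(N) = -1 (v(N) = -2 + 1⁴ = -2 + 1 = -1)
O(S, p) = 0
m(T, o) = -1 + o (m(T, o) = o - 1 = -1 + o)
-42105 - m(54, O(-2 - 1*5, 3/(-2) - 1/(-5))) = -42105 - (-1 + 0) = -42105 - 1*(-1) = -42105 + 1 = -42104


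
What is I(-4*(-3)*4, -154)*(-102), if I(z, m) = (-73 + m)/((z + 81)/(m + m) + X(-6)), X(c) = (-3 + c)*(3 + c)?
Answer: 2377144/2729 ≈ 871.07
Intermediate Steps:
I(z, m) = (-73 + m)/(27 + (81 + z)/(2*m)) (I(z, m) = (-73 + m)/((z + 81)/(m + m) + (-9 + (-6)²)) = (-73 + m)/((81 + z)/((2*m)) + (-9 + 36)) = (-73 + m)/((81 + z)*(1/(2*m)) + 27) = (-73 + m)/((81 + z)/(2*m) + 27) = (-73 + m)/(27 + (81 + z)/(2*m)))
I(-4*(-3)*4, -154)*(-102) = (2*(-154)*(-73 - 154)/(81 - 4*(-3)*4 + 54*(-154)))*(-102) = (2*(-154)*(-227)/(81 + 12*4 - 8316))*(-102) = (2*(-154)*(-227)/(81 + 48 - 8316))*(-102) = (2*(-154)*(-227)/(-8187))*(-102) = (2*(-154)*(-1/8187)*(-227))*(-102) = -69916/8187*(-102) = 2377144/2729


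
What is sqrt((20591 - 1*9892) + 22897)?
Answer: 2*sqrt(8399) ≈ 183.29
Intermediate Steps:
sqrt((20591 - 1*9892) + 22897) = sqrt((20591 - 9892) + 22897) = sqrt(10699 + 22897) = sqrt(33596) = 2*sqrt(8399)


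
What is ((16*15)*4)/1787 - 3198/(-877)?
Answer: 6556746/1567199 ≈ 4.1837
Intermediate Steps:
((16*15)*4)/1787 - 3198/(-877) = (240*4)*(1/1787) - 3198*(-1/877) = 960*(1/1787) + 3198/877 = 960/1787 + 3198/877 = 6556746/1567199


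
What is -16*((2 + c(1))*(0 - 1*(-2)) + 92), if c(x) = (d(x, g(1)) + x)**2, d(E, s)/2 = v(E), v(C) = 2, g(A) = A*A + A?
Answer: -2336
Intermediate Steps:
g(A) = A + A**2 (g(A) = A**2 + A = A + A**2)
d(E, s) = 4 (d(E, s) = 2*2 = 4)
c(x) = (4 + x)**2
-16*((2 + c(1))*(0 - 1*(-2)) + 92) = -16*((2 + (4 + 1)**2)*(0 - 1*(-2)) + 92) = -16*((2 + 5**2)*(0 + 2) + 92) = -16*((2 + 25)*2 + 92) = -16*(27*2 + 92) = -16*(54 + 92) = -16*146 = -2336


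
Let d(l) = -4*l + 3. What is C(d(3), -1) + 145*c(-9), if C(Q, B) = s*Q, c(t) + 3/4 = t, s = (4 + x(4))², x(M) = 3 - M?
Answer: -5979/4 ≈ -1494.8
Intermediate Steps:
s = 9 (s = (4 + (3 - 1*4))² = (4 + (3 - 4))² = (4 - 1)² = 3² = 9)
c(t) = -¾ + t
d(l) = 3 - 4*l
C(Q, B) = 9*Q
C(d(3), -1) + 145*c(-9) = 9*(3 - 4*3) + 145*(-¾ - 9) = 9*(3 - 12) + 145*(-39/4) = 9*(-9) - 5655/4 = -81 - 5655/4 = -5979/4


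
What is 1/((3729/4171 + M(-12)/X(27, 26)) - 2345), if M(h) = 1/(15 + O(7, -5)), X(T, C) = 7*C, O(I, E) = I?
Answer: -16700684/39148168893 ≈ -0.00042660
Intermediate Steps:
M(h) = 1/22 (M(h) = 1/(15 + 7) = 1/22)
1/((3729/4171 + M(-12)/X(27, 26)) - 2345) = 1/((3729/4171 + 1/(22*((7*26)))) - 2345) = 1/((3729*(1/4171) + (1/22)/182) - 2345) = 1/((3729/4171 + (1/22)*(1/182)) - 2345) = 1/((3729/4171 + 1/4004) - 2345) = 1/(14935087/16700684 - 2345) = 1/(-39148168893/16700684) = -16700684/39148168893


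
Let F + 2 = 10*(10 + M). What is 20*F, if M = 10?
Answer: 3960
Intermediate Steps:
F = 198 (F = -2 + 10*(10 + 10) = -2 + 10*20 = -2 + 200 = 198)
20*F = 20*198 = 3960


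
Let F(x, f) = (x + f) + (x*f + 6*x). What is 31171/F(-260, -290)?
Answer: 4453/10470 ≈ 0.42531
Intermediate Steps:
F(x, f) = f + 7*x + f*x (F(x, f) = (f + x) + (f*x + 6*x) = (f + x) + (6*x + f*x) = f + 7*x + f*x)
31171/F(-260, -290) = 31171/(-290 + 7*(-260) - 290*(-260)) = 31171/(-290 - 1820 + 75400) = 31171/73290 = 31171*(1/73290) = 4453/10470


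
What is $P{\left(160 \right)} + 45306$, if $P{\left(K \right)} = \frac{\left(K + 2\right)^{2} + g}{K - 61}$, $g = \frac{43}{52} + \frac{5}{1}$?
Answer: $\frac{78200093}{1716} \approx 45571.0$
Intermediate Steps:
$g = \frac{303}{52}$ ($g = 43 \cdot \frac{1}{52} + 5 \cdot 1 = \frac{43}{52} + 5 = \frac{303}{52} \approx 5.8269$)
$P{\left(K \right)} = \frac{\frac{303}{52} + \left(2 + K\right)^{2}}{-61 + K}$ ($P{\left(K \right)} = \frac{\left(K + 2\right)^{2} + \frac{303}{52}}{K - 61} = \frac{\left(2 + K\right)^{2} + \frac{303}{52}}{-61 + K} = \frac{\frac{303}{52} + \left(2 + K\right)^{2}}{-61 + K}$)
$P{\left(160 \right)} + 45306 = \frac{\frac{303}{52} + \left(2 + 160\right)^{2}}{-61 + 160} + 45306 = \frac{\frac{303}{52} + 162^{2}}{99} + 45306 = \frac{\frac{303}{52} + 26244}{99} + 45306 = \frac{1}{99} \cdot \frac{1364991}{52} + 45306 = \frac{454997}{1716} + 45306 = \frac{78200093}{1716}$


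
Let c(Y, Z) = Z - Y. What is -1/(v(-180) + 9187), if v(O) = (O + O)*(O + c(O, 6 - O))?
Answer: 1/57773 ≈ 1.7309e-5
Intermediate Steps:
v(O) = 2*O*(6 - O) (v(O) = (O + O)*(O + ((6 - O) - O)) = (2*O)*(O + (6 - 2*O)) = (2*O)*(6 - O) = 2*O*(6 - O))
-1/(v(-180) + 9187) = -1/(2*(-180)*(6 - 1*(-180)) + 9187) = -1/(2*(-180)*(6 + 180) + 9187) = -1/(2*(-180)*186 + 9187) = -1/(-66960 + 9187) = -1/(-57773) = -1*(-1/57773) = 1/57773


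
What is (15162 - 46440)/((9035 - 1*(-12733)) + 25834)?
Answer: -15639/23801 ≈ -0.65707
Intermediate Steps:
(15162 - 46440)/((9035 - 1*(-12733)) + 25834) = -31278/((9035 + 12733) + 25834) = -31278/(21768 + 25834) = -31278/47602 = -31278*1/47602 = -15639/23801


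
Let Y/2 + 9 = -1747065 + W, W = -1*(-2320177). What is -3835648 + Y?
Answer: -2689442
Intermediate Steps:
W = 2320177
Y = 1146206 (Y = -18 + 2*(-1747065 + 2320177) = -18 + 2*573112 = -18 + 1146224 = 1146206)
-3835648 + Y = -3835648 + 1146206 = -2689442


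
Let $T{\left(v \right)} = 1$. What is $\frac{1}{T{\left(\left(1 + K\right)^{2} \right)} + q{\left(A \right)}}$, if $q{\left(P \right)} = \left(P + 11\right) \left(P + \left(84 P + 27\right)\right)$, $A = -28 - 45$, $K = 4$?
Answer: $\frac{1}{383037} \approx 2.6107 \cdot 10^{-6}$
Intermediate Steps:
$A = -73$ ($A = -28 - 45 = -73$)
$q{\left(P \right)} = \left(11 + P\right) \left(27 + 85 P\right)$ ($q{\left(P \right)} = \left(11 + P\right) \left(P + \left(27 + 84 P\right)\right) = \left(11 + P\right) \left(27 + 85 P\right)$)
$\frac{1}{T{\left(\left(1 + K\right)^{2} \right)} + q{\left(A \right)}} = \frac{1}{1 + \left(297 + 85 \left(-73\right)^{2} + 962 \left(-73\right)\right)} = \frac{1}{1 + \left(297 + 85 \cdot 5329 - 70226\right)} = \frac{1}{1 + \left(297 + 452965 - 70226\right)} = \frac{1}{1 + 383036} = \frac{1}{383037}$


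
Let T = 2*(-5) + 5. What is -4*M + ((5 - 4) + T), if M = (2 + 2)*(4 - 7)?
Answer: 44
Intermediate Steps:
T = -5 (T = -10 + 5 = -5)
M = -12 (M = 4*(-3) = -12)
-4*M + ((5 - 4) + T) = -4*(-12) + ((5 - 4) - 5) = 48 + (1 - 5) = 48 - 4 = 44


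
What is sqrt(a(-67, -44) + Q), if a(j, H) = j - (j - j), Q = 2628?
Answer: sqrt(2561) ≈ 50.606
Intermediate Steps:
a(j, H) = j (a(j, H) = j - 1*0 = j + 0 = j)
sqrt(a(-67, -44) + Q) = sqrt(-67 + 2628) = sqrt(2561)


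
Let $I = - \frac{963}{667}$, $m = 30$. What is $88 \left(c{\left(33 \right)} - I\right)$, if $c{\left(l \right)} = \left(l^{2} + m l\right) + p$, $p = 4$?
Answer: $\frac{122348512}{667} \approx 1.8343 \cdot 10^{5}$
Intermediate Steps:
$c{\left(l \right)} = 4 + l^{2} + 30 l$ ($c{\left(l \right)} = \left(l^{2} + 30 l\right) + 4 = 4 + l^{2} + 30 l$)
$I = - \frac{963}{667}$ ($I = \left(-963\right) \frac{1}{667} = - \frac{963}{667} \approx -1.4438$)
$88 \left(c{\left(33 \right)} - I\right) = 88 \left(\left(4 + 33^{2} + 30 \cdot 33\right) - - \frac{963}{667}\right) = 88 \left(\left(4 + 1089 + 990\right) + \frac{963}{667}\right) = 88 \left(2083 + \frac{963}{667}\right) = 88 \cdot \frac{1390324}{667} = \frac{122348512}{667}$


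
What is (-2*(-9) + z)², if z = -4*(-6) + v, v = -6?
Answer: 1296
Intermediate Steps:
z = 18 (z = -4*(-6) - 6 = 24 - 6 = 18)
(-2*(-9) + z)² = (-2*(-9) + 18)² = (18 + 18)² = 36² = 1296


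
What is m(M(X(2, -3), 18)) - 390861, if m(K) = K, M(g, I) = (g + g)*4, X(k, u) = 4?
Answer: -390829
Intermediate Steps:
M(g, I) = 8*g (M(g, I) = (2*g)*4 = 8*g)
m(M(X(2, -3), 18)) - 390861 = 8*4 - 390861 = 32 - 390861 = -390829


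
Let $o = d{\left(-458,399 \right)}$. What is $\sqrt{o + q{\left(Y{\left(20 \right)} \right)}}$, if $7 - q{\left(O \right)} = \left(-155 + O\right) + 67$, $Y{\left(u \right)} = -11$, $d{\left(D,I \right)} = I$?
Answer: $\sqrt{505} \approx 22.472$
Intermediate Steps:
$o = 399$
$q{\left(O \right)} = 95 - O$ ($q{\left(O \right)} = 7 - \left(\left(-155 + O\right) + 67\right) = 7 - \left(-88 + O\right) = 95 - O$)
$\sqrt{o + q{\left(Y{\left(20 \right)} \right)}} = \sqrt{399 + \left(95 - -11\right)} = \sqrt{399 + \left(95 + 11\right)} = \sqrt{399 + 106} = \sqrt{505}$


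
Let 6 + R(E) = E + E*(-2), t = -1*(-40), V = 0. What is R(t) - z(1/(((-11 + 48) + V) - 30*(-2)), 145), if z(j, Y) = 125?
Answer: -171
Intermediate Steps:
t = 40
R(E) = -6 - E (R(E) = -6 + (E + E*(-2)) = -6 + (E - 2*E) = -6 - E)
R(t) - z(1/(((-11 + 48) + V) - 30*(-2)), 145) = (-6 - 1*40) - 1*125 = (-6 - 40) - 125 = -46 - 125 = -171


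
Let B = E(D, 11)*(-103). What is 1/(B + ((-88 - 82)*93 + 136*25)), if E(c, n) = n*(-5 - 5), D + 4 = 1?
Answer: -1/1080 ≈ -0.00092593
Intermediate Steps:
D = -3 (D = -4 + 1 = -3)
E(c, n) = -10*n (E(c, n) = n*(-10) = -10*n)
B = 11330 (B = -10*11*(-103) = -110*(-103) = 11330)
1/(B + ((-88 - 82)*93 + 136*25)) = 1/(11330 + ((-88 - 82)*93 + 136*25)) = 1/(11330 + (-170*93 + 3400)) = 1/(11330 + (-15810 + 3400)) = 1/(11330 - 12410) = 1/(-1080) = -1/1080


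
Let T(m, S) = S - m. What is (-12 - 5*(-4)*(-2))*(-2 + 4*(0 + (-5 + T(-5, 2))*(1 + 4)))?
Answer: -1976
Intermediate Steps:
(-12 - 5*(-4)*(-2))*(-2 + 4*(0 + (-5 + T(-5, 2))*(1 + 4))) = (-12 - 5*(-4)*(-2))*(-2 + 4*(0 + (-5 + (2 - 1*(-5)))*(1 + 4))) = (-12 + 20*(-2))*(-2 + 4*(0 + (-5 + (2 + 5))*5)) = (-12 - 40)*(-2 + 4*(0 + (-5 + 7)*5)) = -52*(-2 + 4*(0 + 2*5)) = -52*(-2 + 4*(0 + 10)) = -52*(-2 + 4*10) = -52*(-2 + 40) = -52*38 = -1976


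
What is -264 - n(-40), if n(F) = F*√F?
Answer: -264 + 80*I*√10 ≈ -264.0 + 252.98*I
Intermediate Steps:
n(F) = F^(3/2)
-264 - n(-40) = -264 - (-40)^(3/2) = -264 - (-80)*I*√10 = -264 + 80*I*√10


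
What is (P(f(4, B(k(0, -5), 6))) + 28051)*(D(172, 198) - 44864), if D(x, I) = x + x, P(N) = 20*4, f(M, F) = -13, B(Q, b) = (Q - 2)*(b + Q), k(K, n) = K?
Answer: -1252392120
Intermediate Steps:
B(Q, b) = (-2 + Q)*(Q + b)
P(N) = 80
D(x, I) = 2*x
(P(f(4, B(k(0, -5), 6))) + 28051)*(D(172, 198) - 44864) = (80 + 28051)*(2*172 - 44864) = 28131*(344 - 44864) = 28131*(-44520) = -1252392120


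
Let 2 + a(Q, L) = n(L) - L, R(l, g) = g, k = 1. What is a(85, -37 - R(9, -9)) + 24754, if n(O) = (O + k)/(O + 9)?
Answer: 470847/19 ≈ 24781.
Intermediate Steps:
n(O) = (1 + O)/(9 + O) (n(O) = (O + 1)/(O + 9) = (1 + O)/(9 + O))
a(Q, L) = -2 - L + (1 + L)/(9 + L) (a(Q, L) = -2 + ((1 + L)/(9 + L) - L) = -2 + (-L + (1 + L)/(9 + L)) = -2 - L + (1 + L)/(9 + L))
a(85, -37 - R(9, -9)) + 24754 = (-17 - (-37 - 1*(-9))² - 10*(-37 - 1*(-9)))/(9 + (-37 - 1*(-9))) + 24754 = (-17 - (-37 + 9)² - 10*(-37 + 9))/(9 + (-37 + 9)) + 24754 = (-17 - 1*(-28)² - 10*(-28))/(9 - 28) + 24754 = (-17 - 1*784 + 280)/(-19) + 24754 = -(-17 - 784 + 280)/19 + 24754 = -1/19*(-521) + 24754 = 521/19 + 24754 = 470847/19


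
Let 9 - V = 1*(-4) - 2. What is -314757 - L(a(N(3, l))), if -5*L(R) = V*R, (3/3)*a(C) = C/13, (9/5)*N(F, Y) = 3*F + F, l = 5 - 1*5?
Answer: -4091821/13 ≈ -3.1476e+5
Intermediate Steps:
l = 0 (l = 5 - 5 = 0)
V = 15 (V = 9 - (1*(-4) - 2) = 9 - (-4 - 2) = 9 - 1*(-6) = 9 + 6 = 15)
N(F, Y) = 20*F/9 (N(F, Y) = 5*(3*F + F)/9 = 5*(4*F)/9 = 20*F/9)
a(C) = C/13
L(R) = -3*R
-314757 - L(a(N(3, l))) = -314757 - (-3)*((20/9)*3)/13 = -314757 - (-3)*(1/13)*(20/3) = -314757 - (-3)*20/39 = -314757 - 1*(-20/13) = -314757 + 20/13 = -4091821/13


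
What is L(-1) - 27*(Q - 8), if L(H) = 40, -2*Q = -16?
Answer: 40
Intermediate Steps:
Q = 8 (Q = -½*(-16) = 8)
L(-1) - 27*(Q - 8) = 40 - 27*(8 - 8) = 40 - 27*0 = 40 + 0 = 40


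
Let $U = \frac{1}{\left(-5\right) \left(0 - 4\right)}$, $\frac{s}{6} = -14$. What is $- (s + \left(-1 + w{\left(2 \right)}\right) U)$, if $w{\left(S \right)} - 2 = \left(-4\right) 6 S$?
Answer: $\frac{1727}{20} \approx 86.35$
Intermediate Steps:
$w{\left(S \right)} = 2 - 24 S$ ($w{\left(S \right)} = 2 + \left(-4\right) 6 S = 2 - 24 S$)
$s = -84$ ($s = 6 \left(-14\right) = -84$)
$U = \frac{1}{20}$ ($U = \frac{1}{\left(-5\right) \left(-4\right)} = \frac{1}{20} \approx 0.05$)
$- (s + \left(-1 + w{\left(2 \right)}\right) U) = - (-84 + \left(-1 + \left(2 - 48\right)\right) \frac{1}{20}) = - (-84 + \left(-1 - 46\right) \frac{1}{20}) = - (-84 - \frac{47}{20}) = \left(-1\right) \left(- \frac{1727}{20}\right) = \frac{1727}{20}$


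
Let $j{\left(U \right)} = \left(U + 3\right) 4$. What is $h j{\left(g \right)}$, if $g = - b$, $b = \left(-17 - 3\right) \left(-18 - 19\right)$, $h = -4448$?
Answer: $13112704$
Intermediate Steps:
$b = 740$ ($b = \left(-20\right) \left(-37\right) = 740$)
$g = -740$ ($g = \left(-1\right) 740 = -740$)
$j{\left(U \right)} = 12 + 4 U$ ($j{\left(U \right)} = \left(3 + U\right) 4 = 12 + 4 U$)
$h j{\left(g \right)} = - 4448 \left(12 + 4 \left(-740\right)\right) = - 4448 \left(12 - 2960\right) = \left(-4448\right) \left(-2948\right) = 13112704$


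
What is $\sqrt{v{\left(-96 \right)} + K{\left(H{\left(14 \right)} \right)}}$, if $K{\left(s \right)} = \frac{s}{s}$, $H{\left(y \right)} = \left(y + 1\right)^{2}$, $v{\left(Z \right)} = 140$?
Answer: $\sqrt{141} \approx 11.874$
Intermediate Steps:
$H{\left(y \right)} = \left(1 + y\right)^{2}$
$K{\left(s \right)} = 1$
$\sqrt{v{\left(-96 \right)} + K{\left(H{\left(14 \right)} \right)}} = \sqrt{140 + 1} = \sqrt{141}$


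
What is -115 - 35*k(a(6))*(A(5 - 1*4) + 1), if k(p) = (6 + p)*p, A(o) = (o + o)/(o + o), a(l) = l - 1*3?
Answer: -2005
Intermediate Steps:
a(l) = -3 + l (a(l) = l - 3 = -3 + l)
A(o) = 1 (A(o) = (2*o)/((2*o)) = (2*o)*(1/(2*o)) = 1)
k(p) = p*(6 + p)
-115 - 35*k(a(6))*(A(5 - 1*4) + 1) = -115 - 35*(-3 + 6)*(6 + (-3 + 6))*(1 + 1) = -115 - 35*3*(6 + 3)*2 = -115 - 35*3*9*2 = -115 - 945*2 = -115 - 35*54 = -115 - 1890 = -2005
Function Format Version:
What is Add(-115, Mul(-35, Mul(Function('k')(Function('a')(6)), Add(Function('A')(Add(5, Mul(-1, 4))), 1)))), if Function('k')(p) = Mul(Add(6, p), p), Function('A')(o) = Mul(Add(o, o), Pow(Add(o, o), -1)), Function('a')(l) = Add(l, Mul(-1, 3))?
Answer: -2005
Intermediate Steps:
Function('a')(l) = Add(-3, l) (Function('a')(l) = Add(l, -3) = Add(-3, l))
Function('A')(o) = 1 (Function('A')(o) = Mul(Mul(2, o), Pow(Mul(2, o), -1)) = Mul(Mul(2, o), Mul(Rational(1, 2), Pow(o, -1))) = 1)
Function('k')(p) = Mul(p, Add(6, p))
Add(-115, Mul(-35, Mul(Function('k')(Function('a')(6)), Add(Function('A')(Add(5, Mul(-1, 4))), 1)))) = Add(-115, Mul(-35, Mul(Mul(Add(-3, 6), Add(6, Add(-3, 6))), Add(1, 1)))) = Add(-115, Mul(-35, Mul(Mul(3, Add(6, 3)), 2))) = Add(-115, Mul(-35, Mul(Mul(3, 9), 2))) = Add(-115, Mul(-35, Mul(27, 2))) = Add(-115, Mul(-35, 54)) = Add(-115, -1890) = -2005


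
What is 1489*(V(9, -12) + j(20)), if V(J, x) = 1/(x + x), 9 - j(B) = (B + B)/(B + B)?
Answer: 284399/24 ≈ 11850.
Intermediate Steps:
j(B) = 8 (j(B) = 9 - (B + B)/(B + B) = 9 - 2*B/(2*B) = 9 - 2*B*1/(2*B) = 9 - 1*1 = 9 - 1 = 8)
V(J, x) = 1/(2*x)
1489*(V(9, -12) + j(20)) = 1489*((½)/(-12) + 8) = 1489*((½)*(-1/12) + 8) = 1489*(-1/24 + 8) = 1489*(191/24) = 284399/24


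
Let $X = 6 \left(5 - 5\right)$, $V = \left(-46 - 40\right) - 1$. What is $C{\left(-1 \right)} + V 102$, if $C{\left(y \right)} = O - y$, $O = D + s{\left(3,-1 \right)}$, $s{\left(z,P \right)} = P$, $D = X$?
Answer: $-8874$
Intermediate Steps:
$V = -87$ ($V = -86 - 1 = -87$)
$X = 0$ ($X = 6 \cdot 0 = 0$)
$D = 0$
$O = -1$ ($O = 0 - 1 = -1$)
$C{\left(y \right)} = -1 - y$
$C{\left(-1 \right)} + V 102 = \left(-1 - -1\right) - 8874 = \left(-1 + 1\right) - 8874 = 0 - 8874 = -8874$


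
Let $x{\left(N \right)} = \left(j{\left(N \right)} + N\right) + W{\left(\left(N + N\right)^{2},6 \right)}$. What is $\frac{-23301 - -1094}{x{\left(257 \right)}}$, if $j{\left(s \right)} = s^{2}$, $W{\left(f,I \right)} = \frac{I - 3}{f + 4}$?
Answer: $- \frac{5867089400}{17518045203} \approx -0.33492$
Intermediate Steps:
$W{\left(f,I \right)} = \frac{-3 + I}{4 + f}$
$x{\left(N \right)} = N + N^{2} + \frac{3}{4 + 4 N^{2}}$ ($x{\left(N \right)} = \left(N^{2} + N\right) + \frac{-3 + 6}{4 + \left(N + N\right)^{2}} = \left(N + N^{2}\right) + \frac{1}{4 + \left(2 N\right)^{2}} \cdot 3 = \left(N + N^{2}\right) + \frac{1}{4 + 4 N^{2}} \cdot 3 = \left(N + N^{2}\right) + \frac{3}{4 + 4 N^{2}} = N + N^{2} + \frac{3}{4 + 4 N^{2}}$)
$\frac{-23301 - -1094}{x{\left(257 \right)}} = \frac{-23301 - -1094}{\frac{1}{1 + 257^{2}} \left(\frac{3}{4} + 257 \left(1 + 257\right) \left(1 + 257^{2}\right)\right)} = \frac{-23301 + 1094}{\frac{1}{1 + 66049} \left(\frac{3}{4} + 257 \cdot 258 \left(1 + 66049\right)\right)} = - \frac{22207}{\frac{1}{66050} \left(\frac{3}{4} + 257 \cdot 258 \cdot 66050\right)} = - \frac{22207}{\frac{1}{66050} \left(\frac{3}{4} + 4379511300\right)} = - \frac{22207}{\frac{1}{66050} \cdot \frac{17518045203}{4}} = - \frac{22207}{\frac{17518045203}{264200}} = \left(-22207\right) \frac{264200}{17518045203} = - \frac{5867089400}{17518045203}$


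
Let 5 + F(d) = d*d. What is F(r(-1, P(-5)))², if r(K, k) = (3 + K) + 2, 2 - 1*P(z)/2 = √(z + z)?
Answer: 121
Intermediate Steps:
P(z) = 4 - 2*√2*√z (P(z) = 4 - 2*√(z + z) = 4 - 2*√2*√z)
r(K, k) = 5 + K
F(d) = -5 + d² (F(d) = -5 + d*d = -5 + d²)
F(r(-1, P(-5)))² = (-5 + (5 - 1)²)² = (-5 + 4²)² = (-5 + 16)² = 11² = 121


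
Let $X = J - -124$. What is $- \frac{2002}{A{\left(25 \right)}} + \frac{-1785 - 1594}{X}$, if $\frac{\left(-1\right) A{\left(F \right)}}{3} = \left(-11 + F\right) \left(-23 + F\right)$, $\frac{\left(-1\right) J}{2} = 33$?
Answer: $- \frac{2995}{87} \approx -34.425$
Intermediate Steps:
$J = -66$ ($J = \left(-2\right) 33 = -66$)
$A{\left(F \right)} = - 3 \left(-23 + F\right) \left(-11 + F\right)$ ($A{\left(F \right)} = - 3 \left(-11 + F\right) \left(-23 + F\right) = - 3 \left(-23 + F\right) \left(-11 + F\right)$)
$X = 58$ ($X = -66 - -124 = -66 + 124 = 58$)
$- \frac{2002}{A{\left(25 \right)}} + \frac{-1785 - 1594}{X} = - \frac{2002}{-759 - 3 \cdot 25^{2} + 102 \cdot 25} + \frac{-1785 - 1594}{58} = - \frac{2002}{-759 - 1875 + 2550} - \frac{3379}{58} = - \frac{2002}{-84} - \frac{3379}{58} = \left(-2002\right) \left(- \frac{1}{84}\right) - \frac{3379}{58} = \frac{143}{6} - \frac{3379}{58} = - \frac{2995}{87}$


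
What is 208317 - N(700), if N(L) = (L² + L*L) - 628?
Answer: -771055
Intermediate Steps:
N(L) = -628 + 2*L² (N(L) = (L² + L²) - 628 = 2*L² - 628 = -628 + 2*L²)
208317 - N(700) = 208317 - (-628 + 2*700²) = 208317 - (-628 + 2*490000) = 208317 - (-628 + 980000) = 208317 - 1*979372 = 208317 - 979372 = -771055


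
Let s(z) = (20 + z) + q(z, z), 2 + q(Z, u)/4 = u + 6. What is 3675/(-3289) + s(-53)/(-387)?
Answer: -669044/1272843 ≈ -0.52563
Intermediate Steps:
q(Z, u) = 16 + 4*u (q(Z, u) = -8 + 4*(u + 6) = -8 + 4*(6 + u) = -8 + (24 + 4*u) = 16 + 4*u)
s(z) = 36 + 5*z (s(z) = (20 + z) + (16 + 4*z) = 36 + 5*z)
3675/(-3289) + s(-53)/(-387) = 3675/(-3289) + (36 + 5*(-53))/(-387) = 3675*(-1/3289) + (36 - 265)*(-1/387) = -3675/3289 - 229*(-1/387) = -3675/3289 + 229/387 = -669044/1272843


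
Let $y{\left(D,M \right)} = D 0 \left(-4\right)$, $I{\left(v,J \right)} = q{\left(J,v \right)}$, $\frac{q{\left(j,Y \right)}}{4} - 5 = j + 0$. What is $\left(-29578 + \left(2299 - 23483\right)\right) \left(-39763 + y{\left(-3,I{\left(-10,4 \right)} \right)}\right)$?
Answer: $2018449406$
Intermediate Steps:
$q{\left(j,Y \right)} = 20 + 4 j$ ($q{\left(j,Y \right)} = 20 + 4 \left(j + 0\right) = 20 + 4 j$)
$I{\left(v,J \right)} = 20 + 4 J$
$y{\left(D,M \right)} = 0$ ($y{\left(D,M \right)} = 0 \left(-4\right) = 0$)
$\left(-29578 + \left(2299 - 23483\right)\right) \left(-39763 + y{\left(-3,I{\left(-10,4 \right)} \right)}\right) = \left(-29578 + \left(2299 - 23483\right)\right) \left(-39763 + 0\right) = \left(-29578 - 21184\right) \left(-39763\right) = \left(-50762\right) \left(-39763\right) = 2018449406$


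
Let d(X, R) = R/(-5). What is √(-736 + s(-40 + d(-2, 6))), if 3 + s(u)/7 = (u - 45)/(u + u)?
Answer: I*√31813301/206 ≈ 27.38*I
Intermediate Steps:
d(X, R) = -R/5 (d(X, R) = R*(-⅕) = -R/5)
s(u) = -21 + 7*(-45 + u)/(2*u) (s(u) = -21 + 7*((u - 45)/(u + u)) = -21 + 7*((-45 + u)/((2*u))) = -21 + 7*((-45 + u)*(1/(2*u))) = -21 + 7*((-45 + u)/(2*u)) = -21 + 7*(-45 + u)/(2*u))
√(-736 + s(-40 + d(-2, 6))) = √(-736 + 35*(-9 - (-40 - ⅕*6))/(2*(-40 - ⅕*6))) = √(-736 + 35*(-9 - (-40 - 6/5))/(2*(-40 - 6/5))) = √(-736 + 35*(-9 - 1*(-206/5))/(2*(-206/5))) = √(-736 + (35/2)*(-5/206)*(-9 + 206/5)) = √(-736 + (35/2)*(-5/206)*(161/5)) = √(-736 - 5635/412) = √(-308867/412) = I*√31813301/206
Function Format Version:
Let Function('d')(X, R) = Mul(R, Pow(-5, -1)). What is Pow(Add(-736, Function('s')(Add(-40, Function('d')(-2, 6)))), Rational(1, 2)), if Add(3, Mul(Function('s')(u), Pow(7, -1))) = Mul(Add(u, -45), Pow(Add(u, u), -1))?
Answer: Mul(Rational(1, 206), I, Pow(31813301, Rational(1, 2))) ≈ Mul(27.380, I)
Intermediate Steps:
Function('d')(X, R) = Mul(Rational(-1, 5), R) (Function('d')(X, R) = Mul(R, Rational(-1, 5)) = Mul(Rational(-1, 5), R))
Function('s')(u) = Add(-21, Mul(Rational(7, 2), Pow(u, -1), Add(-45, u))) (Function('s')(u) = Add(-21, Mul(7, Mul(Add(u, -45), Pow(Add(u, u), -1)))) = Add(-21, Mul(7, Mul(Add(-45, u), Pow(Mul(2, u), -1)))) = Add(-21, Mul(7, Mul(Add(-45, u), Mul(Rational(1, 2), Pow(u, -1))))) = Add(-21, Mul(7, Mul(Rational(1, 2), Pow(u, -1), Add(-45, u)))) = Add(-21, Mul(Rational(7, 2), Pow(u, -1), Add(-45, u))))
Pow(Add(-736, Function('s')(Add(-40, Function('d')(-2, 6)))), Rational(1, 2)) = Pow(Add(-736, Mul(Rational(35, 2), Pow(Add(-40, Mul(Rational(-1, 5), 6)), -1), Add(-9, Mul(-1, Add(-40, Mul(Rational(-1, 5), 6)))))), Rational(1, 2)) = Pow(Add(-736, Mul(Rational(35, 2), Pow(Add(-40, Rational(-6, 5)), -1), Add(-9, Mul(-1, Add(-40, Rational(-6, 5)))))), Rational(1, 2)) = Pow(Add(-736, Mul(Rational(35, 2), Pow(Rational(-206, 5), -1), Add(-9, Mul(-1, Rational(-206, 5))))), Rational(1, 2)) = Pow(Add(-736, Mul(Rational(35, 2), Rational(-5, 206), Add(-9, Rational(206, 5)))), Rational(1, 2)) = Pow(Add(-736, Mul(Rational(35, 2), Rational(-5, 206), Rational(161, 5))), Rational(1, 2)) = Pow(Add(-736, Rational(-5635, 412)), Rational(1, 2)) = Pow(Rational(-308867, 412), Rational(1, 2)) = Mul(Rational(1, 206), I, Pow(31813301, Rational(1, 2)))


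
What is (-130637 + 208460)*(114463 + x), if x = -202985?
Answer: -6889047606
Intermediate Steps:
(-130637 + 208460)*(114463 + x) = (-130637 + 208460)*(114463 - 202985) = 77823*(-88522) = -6889047606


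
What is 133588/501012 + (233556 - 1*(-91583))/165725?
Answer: 46259352992/20757553425 ≈ 2.2286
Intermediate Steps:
133588/501012 + (233556 - 1*(-91583))/165725 = 133588*(1/501012) + (233556 + 91583)*(1/165725) = 33397/125253 + 325139*(1/165725) = 33397/125253 + 325139/165725 = 46259352992/20757553425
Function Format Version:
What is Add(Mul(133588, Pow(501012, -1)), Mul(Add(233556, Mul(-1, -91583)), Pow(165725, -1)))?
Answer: Rational(46259352992, 20757553425) ≈ 2.2286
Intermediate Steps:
Add(Mul(133588, Pow(501012, -1)), Mul(Add(233556, Mul(-1, -91583)), Pow(165725, -1))) = Add(Mul(133588, Rational(1, 501012)), Mul(Add(233556, 91583), Rational(1, 165725))) = Add(Rational(33397, 125253), Mul(325139, Rational(1, 165725))) = Add(Rational(33397, 125253), Rational(325139, 165725)) = Rational(46259352992, 20757553425)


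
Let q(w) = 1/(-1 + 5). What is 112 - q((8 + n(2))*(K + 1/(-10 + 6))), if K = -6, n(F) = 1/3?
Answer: 447/4 ≈ 111.75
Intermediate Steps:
n(F) = ⅓
q(w) = ¼ (q(w) = 1/4 = ¼)
112 - q((8 + n(2))*(K + 1/(-10 + 6))) = 112 - 1*¼ = 112 - ¼ = 447/4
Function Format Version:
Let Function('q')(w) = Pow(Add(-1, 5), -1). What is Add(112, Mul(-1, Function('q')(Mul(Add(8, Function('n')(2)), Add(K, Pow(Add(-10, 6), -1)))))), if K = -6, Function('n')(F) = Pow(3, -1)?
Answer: Rational(447, 4) ≈ 111.75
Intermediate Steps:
Function('n')(F) = Rational(1, 3)
Function('q')(w) = Rational(1, 4) (Function('q')(w) = Pow(4, -1) = Rational(1, 4))
Add(112, Mul(-1, Function('q')(Mul(Add(8, Function('n')(2)), Add(K, Pow(Add(-10, 6), -1)))))) = Add(112, Mul(-1, Rational(1, 4))) = Add(112, Rational(-1, 4)) = Rational(447, 4)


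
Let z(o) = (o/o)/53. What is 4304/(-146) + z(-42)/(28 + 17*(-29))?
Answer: -53036113/1799085 ≈ -29.479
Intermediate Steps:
z(o) = 1/53 (z(o) = 1*(1/53) = 1/53)
4304/(-146) + z(-42)/(28 + 17*(-29)) = 4304/(-146) + 1/(53*(28 + 17*(-29))) = 4304*(-1/146) + 1/(53*(28 - 493)) = -2152/73 + (1/53)/(-465) = -2152/73 + (1/53)*(-1/465) = -2152/73 - 1/24645 = -53036113/1799085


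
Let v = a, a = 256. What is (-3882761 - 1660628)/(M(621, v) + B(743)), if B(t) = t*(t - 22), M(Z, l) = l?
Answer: -178819/17289 ≈ -10.343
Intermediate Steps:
v = 256
B(t) = t*(-22 + t)
(-3882761 - 1660628)/(M(621, v) + B(743)) = (-3882761 - 1660628)/(256 + 743*(-22 + 743)) = -5543389/(256 + 743*721) = -5543389/(256 + 535703) = -5543389/535959 = -5543389*1/535959 = -178819/17289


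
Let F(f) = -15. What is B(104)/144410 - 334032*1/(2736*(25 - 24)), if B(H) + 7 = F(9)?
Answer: -502475222/4115685 ≈ -122.09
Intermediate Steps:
B(H) = -22 (B(H) = -7 - 15 = -22)
B(104)/144410 - 334032*1/(2736*(25 - 24)) = -22/144410 - 334032*1/(2736*(25 - 24)) = -22*1/144410 - 334032/((1*76)*36) = -11/72205 - 334032/(76*36) = -11/72205 - 334032/2736 = -11/72205 - 334032*1/2736 = -11/72205 - 6959/57 = -502475222/4115685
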